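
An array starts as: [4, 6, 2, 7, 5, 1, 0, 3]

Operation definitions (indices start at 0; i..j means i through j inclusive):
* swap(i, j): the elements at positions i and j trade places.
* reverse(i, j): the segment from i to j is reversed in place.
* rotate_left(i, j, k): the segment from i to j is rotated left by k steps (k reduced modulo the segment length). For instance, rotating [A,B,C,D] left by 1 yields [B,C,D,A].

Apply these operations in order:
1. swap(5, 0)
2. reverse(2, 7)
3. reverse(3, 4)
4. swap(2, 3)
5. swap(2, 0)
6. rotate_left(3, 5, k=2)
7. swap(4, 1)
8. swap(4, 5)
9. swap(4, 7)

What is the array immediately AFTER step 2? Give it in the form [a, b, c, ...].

Answer: [1, 6, 3, 0, 4, 5, 7, 2]

Derivation:
After 1 (swap(5, 0)): [1, 6, 2, 7, 5, 4, 0, 3]
After 2 (reverse(2, 7)): [1, 6, 3, 0, 4, 5, 7, 2]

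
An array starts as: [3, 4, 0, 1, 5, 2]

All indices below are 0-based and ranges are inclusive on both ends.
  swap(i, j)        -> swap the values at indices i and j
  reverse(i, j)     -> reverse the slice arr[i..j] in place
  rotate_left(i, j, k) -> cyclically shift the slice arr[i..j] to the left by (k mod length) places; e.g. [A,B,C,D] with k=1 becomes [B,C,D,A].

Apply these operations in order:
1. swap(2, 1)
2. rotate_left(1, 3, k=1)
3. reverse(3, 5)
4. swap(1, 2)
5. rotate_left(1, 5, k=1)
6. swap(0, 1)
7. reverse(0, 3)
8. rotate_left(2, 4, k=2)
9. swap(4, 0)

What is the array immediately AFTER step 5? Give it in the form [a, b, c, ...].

After 1 (swap(2, 1)): [3, 0, 4, 1, 5, 2]
After 2 (rotate_left(1, 3, k=1)): [3, 4, 1, 0, 5, 2]
After 3 (reverse(3, 5)): [3, 4, 1, 2, 5, 0]
After 4 (swap(1, 2)): [3, 1, 4, 2, 5, 0]
After 5 (rotate_left(1, 5, k=1)): [3, 4, 2, 5, 0, 1]

Answer: [3, 4, 2, 5, 0, 1]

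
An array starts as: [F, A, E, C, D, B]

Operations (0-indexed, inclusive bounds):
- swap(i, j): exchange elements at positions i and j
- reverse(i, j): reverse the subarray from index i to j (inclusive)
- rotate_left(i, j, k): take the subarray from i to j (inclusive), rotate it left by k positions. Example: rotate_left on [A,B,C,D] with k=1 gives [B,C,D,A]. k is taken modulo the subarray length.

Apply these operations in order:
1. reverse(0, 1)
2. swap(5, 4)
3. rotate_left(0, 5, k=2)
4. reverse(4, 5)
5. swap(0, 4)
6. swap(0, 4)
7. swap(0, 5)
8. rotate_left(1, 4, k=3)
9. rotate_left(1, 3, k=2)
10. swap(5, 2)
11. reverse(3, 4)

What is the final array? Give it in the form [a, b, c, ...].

After 1 (reverse(0, 1)): [A, F, E, C, D, B]
After 2 (swap(5, 4)): [A, F, E, C, B, D]
After 3 (rotate_left(0, 5, k=2)): [E, C, B, D, A, F]
After 4 (reverse(4, 5)): [E, C, B, D, F, A]
After 5 (swap(0, 4)): [F, C, B, D, E, A]
After 6 (swap(0, 4)): [E, C, B, D, F, A]
After 7 (swap(0, 5)): [A, C, B, D, F, E]
After 8 (rotate_left(1, 4, k=3)): [A, F, C, B, D, E]
After 9 (rotate_left(1, 3, k=2)): [A, B, F, C, D, E]
After 10 (swap(5, 2)): [A, B, E, C, D, F]
After 11 (reverse(3, 4)): [A, B, E, D, C, F]

Answer: [A, B, E, D, C, F]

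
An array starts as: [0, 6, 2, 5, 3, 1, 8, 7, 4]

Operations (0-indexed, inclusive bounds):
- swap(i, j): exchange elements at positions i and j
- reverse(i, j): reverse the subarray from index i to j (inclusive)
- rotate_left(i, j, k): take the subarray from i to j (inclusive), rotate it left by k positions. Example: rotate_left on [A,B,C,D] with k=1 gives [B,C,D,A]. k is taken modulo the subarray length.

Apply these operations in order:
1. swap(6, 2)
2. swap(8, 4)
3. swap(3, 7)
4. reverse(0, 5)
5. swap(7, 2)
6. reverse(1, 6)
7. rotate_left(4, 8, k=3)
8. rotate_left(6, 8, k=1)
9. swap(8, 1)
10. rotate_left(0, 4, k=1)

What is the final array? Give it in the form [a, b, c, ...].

Answer: [8, 0, 6, 7, 1, 3, 5, 4, 2]

Derivation:
After 1 (swap(6, 2)): [0, 6, 8, 5, 3, 1, 2, 7, 4]
After 2 (swap(8, 4)): [0, 6, 8, 5, 4, 1, 2, 7, 3]
After 3 (swap(3, 7)): [0, 6, 8, 7, 4, 1, 2, 5, 3]
After 4 (reverse(0, 5)): [1, 4, 7, 8, 6, 0, 2, 5, 3]
After 5 (swap(7, 2)): [1, 4, 5, 8, 6, 0, 2, 7, 3]
After 6 (reverse(1, 6)): [1, 2, 0, 6, 8, 5, 4, 7, 3]
After 7 (rotate_left(4, 8, k=3)): [1, 2, 0, 6, 7, 3, 8, 5, 4]
After 8 (rotate_left(6, 8, k=1)): [1, 2, 0, 6, 7, 3, 5, 4, 8]
After 9 (swap(8, 1)): [1, 8, 0, 6, 7, 3, 5, 4, 2]
After 10 (rotate_left(0, 4, k=1)): [8, 0, 6, 7, 1, 3, 5, 4, 2]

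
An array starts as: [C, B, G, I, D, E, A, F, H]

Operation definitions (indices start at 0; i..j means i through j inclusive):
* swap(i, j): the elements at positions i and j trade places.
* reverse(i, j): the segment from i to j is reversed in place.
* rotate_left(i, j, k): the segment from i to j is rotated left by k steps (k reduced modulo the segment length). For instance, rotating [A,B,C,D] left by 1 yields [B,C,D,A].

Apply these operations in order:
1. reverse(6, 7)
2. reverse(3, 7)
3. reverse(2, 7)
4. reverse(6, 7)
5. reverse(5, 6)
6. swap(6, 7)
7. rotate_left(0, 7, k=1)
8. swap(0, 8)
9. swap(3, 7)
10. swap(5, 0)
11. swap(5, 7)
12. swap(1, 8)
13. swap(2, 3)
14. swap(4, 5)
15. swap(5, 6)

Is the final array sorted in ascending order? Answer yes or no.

After 1 (reverse(6, 7)): [C, B, G, I, D, E, F, A, H]
After 2 (reverse(3, 7)): [C, B, G, A, F, E, D, I, H]
After 3 (reverse(2, 7)): [C, B, I, D, E, F, A, G, H]
After 4 (reverse(6, 7)): [C, B, I, D, E, F, G, A, H]
After 5 (reverse(5, 6)): [C, B, I, D, E, G, F, A, H]
After 6 (swap(6, 7)): [C, B, I, D, E, G, A, F, H]
After 7 (rotate_left(0, 7, k=1)): [B, I, D, E, G, A, F, C, H]
After 8 (swap(0, 8)): [H, I, D, E, G, A, F, C, B]
After 9 (swap(3, 7)): [H, I, D, C, G, A, F, E, B]
After 10 (swap(5, 0)): [A, I, D, C, G, H, F, E, B]
After 11 (swap(5, 7)): [A, I, D, C, G, E, F, H, B]
After 12 (swap(1, 8)): [A, B, D, C, G, E, F, H, I]
After 13 (swap(2, 3)): [A, B, C, D, G, E, F, H, I]
After 14 (swap(4, 5)): [A, B, C, D, E, G, F, H, I]
After 15 (swap(5, 6)): [A, B, C, D, E, F, G, H, I]

Answer: yes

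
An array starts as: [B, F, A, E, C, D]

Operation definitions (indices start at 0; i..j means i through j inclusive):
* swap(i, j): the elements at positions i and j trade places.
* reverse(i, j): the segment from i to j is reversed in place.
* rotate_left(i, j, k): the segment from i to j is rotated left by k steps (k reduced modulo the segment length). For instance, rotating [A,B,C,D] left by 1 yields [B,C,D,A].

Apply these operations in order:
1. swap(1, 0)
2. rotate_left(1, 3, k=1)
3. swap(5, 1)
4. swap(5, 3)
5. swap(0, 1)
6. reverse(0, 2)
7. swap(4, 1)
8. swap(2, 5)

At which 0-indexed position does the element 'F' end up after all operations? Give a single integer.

Answer: 4

Derivation:
After 1 (swap(1, 0)): [F, B, A, E, C, D]
After 2 (rotate_left(1, 3, k=1)): [F, A, E, B, C, D]
After 3 (swap(5, 1)): [F, D, E, B, C, A]
After 4 (swap(5, 3)): [F, D, E, A, C, B]
After 5 (swap(0, 1)): [D, F, E, A, C, B]
After 6 (reverse(0, 2)): [E, F, D, A, C, B]
After 7 (swap(4, 1)): [E, C, D, A, F, B]
After 8 (swap(2, 5)): [E, C, B, A, F, D]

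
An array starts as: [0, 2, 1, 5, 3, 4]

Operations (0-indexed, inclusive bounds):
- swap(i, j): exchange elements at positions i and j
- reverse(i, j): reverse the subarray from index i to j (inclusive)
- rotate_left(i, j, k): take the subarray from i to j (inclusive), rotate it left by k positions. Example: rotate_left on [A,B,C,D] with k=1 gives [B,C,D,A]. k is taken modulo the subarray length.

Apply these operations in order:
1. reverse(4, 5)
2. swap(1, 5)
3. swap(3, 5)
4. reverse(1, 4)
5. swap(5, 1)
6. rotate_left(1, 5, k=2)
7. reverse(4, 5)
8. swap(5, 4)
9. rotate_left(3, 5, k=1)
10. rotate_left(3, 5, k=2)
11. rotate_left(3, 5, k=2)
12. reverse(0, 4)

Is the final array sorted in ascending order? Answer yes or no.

Answer: no

Derivation:
After 1 (reverse(4, 5)): [0, 2, 1, 5, 4, 3]
After 2 (swap(1, 5)): [0, 3, 1, 5, 4, 2]
After 3 (swap(3, 5)): [0, 3, 1, 2, 4, 5]
After 4 (reverse(1, 4)): [0, 4, 2, 1, 3, 5]
After 5 (swap(5, 1)): [0, 5, 2, 1, 3, 4]
After 6 (rotate_left(1, 5, k=2)): [0, 1, 3, 4, 5, 2]
After 7 (reverse(4, 5)): [0, 1, 3, 4, 2, 5]
After 8 (swap(5, 4)): [0, 1, 3, 4, 5, 2]
After 9 (rotate_left(3, 5, k=1)): [0, 1, 3, 5, 2, 4]
After 10 (rotate_left(3, 5, k=2)): [0, 1, 3, 4, 5, 2]
After 11 (rotate_left(3, 5, k=2)): [0, 1, 3, 2, 4, 5]
After 12 (reverse(0, 4)): [4, 2, 3, 1, 0, 5]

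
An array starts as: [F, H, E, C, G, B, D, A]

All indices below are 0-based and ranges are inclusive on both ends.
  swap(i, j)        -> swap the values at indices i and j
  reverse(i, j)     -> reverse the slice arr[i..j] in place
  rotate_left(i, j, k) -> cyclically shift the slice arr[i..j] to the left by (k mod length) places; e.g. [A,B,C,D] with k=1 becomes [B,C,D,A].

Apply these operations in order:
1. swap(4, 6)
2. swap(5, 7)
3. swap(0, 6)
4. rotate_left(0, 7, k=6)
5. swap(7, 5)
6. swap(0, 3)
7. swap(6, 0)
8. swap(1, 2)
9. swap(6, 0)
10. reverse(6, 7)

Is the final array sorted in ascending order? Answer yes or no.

After 1 (swap(4, 6)): [F, H, E, C, D, B, G, A]
After 2 (swap(5, 7)): [F, H, E, C, D, A, G, B]
After 3 (swap(0, 6)): [G, H, E, C, D, A, F, B]
After 4 (rotate_left(0, 7, k=6)): [F, B, G, H, E, C, D, A]
After 5 (swap(7, 5)): [F, B, G, H, E, A, D, C]
After 6 (swap(0, 3)): [H, B, G, F, E, A, D, C]
After 7 (swap(6, 0)): [D, B, G, F, E, A, H, C]
After 8 (swap(1, 2)): [D, G, B, F, E, A, H, C]
After 9 (swap(6, 0)): [H, G, B, F, E, A, D, C]
After 10 (reverse(6, 7)): [H, G, B, F, E, A, C, D]

Answer: no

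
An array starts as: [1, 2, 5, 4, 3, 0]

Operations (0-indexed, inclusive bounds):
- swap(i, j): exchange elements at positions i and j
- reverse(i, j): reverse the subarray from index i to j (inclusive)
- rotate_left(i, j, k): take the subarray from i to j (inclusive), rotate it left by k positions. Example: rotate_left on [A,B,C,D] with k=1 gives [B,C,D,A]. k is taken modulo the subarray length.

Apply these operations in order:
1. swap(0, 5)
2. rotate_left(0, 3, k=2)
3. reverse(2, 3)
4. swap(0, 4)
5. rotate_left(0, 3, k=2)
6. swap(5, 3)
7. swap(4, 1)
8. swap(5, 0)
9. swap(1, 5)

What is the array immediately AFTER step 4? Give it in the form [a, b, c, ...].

After 1 (swap(0, 5)): [0, 2, 5, 4, 3, 1]
After 2 (rotate_left(0, 3, k=2)): [5, 4, 0, 2, 3, 1]
After 3 (reverse(2, 3)): [5, 4, 2, 0, 3, 1]
After 4 (swap(0, 4)): [3, 4, 2, 0, 5, 1]

Answer: [3, 4, 2, 0, 5, 1]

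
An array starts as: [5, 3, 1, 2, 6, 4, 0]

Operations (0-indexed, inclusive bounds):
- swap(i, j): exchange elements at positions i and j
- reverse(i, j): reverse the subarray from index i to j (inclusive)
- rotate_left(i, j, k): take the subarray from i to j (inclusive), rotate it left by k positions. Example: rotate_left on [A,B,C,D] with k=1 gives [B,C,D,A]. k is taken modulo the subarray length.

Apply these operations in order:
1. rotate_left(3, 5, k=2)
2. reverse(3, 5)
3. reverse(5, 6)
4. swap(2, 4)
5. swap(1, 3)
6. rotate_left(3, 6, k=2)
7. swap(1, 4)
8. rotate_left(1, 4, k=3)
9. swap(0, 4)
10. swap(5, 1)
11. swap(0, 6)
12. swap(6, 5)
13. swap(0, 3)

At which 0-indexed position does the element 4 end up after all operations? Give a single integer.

Answer: 2

Derivation:
After 1 (rotate_left(3, 5, k=2)): [5, 3, 1, 4, 2, 6, 0]
After 2 (reverse(3, 5)): [5, 3, 1, 6, 2, 4, 0]
After 3 (reverse(5, 6)): [5, 3, 1, 6, 2, 0, 4]
After 4 (swap(2, 4)): [5, 3, 2, 6, 1, 0, 4]
After 5 (swap(1, 3)): [5, 6, 2, 3, 1, 0, 4]
After 6 (rotate_left(3, 6, k=2)): [5, 6, 2, 0, 4, 3, 1]
After 7 (swap(1, 4)): [5, 4, 2, 0, 6, 3, 1]
After 8 (rotate_left(1, 4, k=3)): [5, 6, 4, 2, 0, 3, 1]
After 9 (swap(0, 4)): [0, 6, 4, 2, 5, 3, 1]
After 10 (swap(5, 1)): [0, 3, 4, 2, 5, 6, 1]
After 11 (swap(0, 6)): [1, 3, 4, 2, 5, 6, 0]
After 12 (swap(6, 5)): [1, 3, 4, 2, 5, 0, 6]
After 13 (swap(0, 3)): [2, 3, 4, 1, 5, 0, 6]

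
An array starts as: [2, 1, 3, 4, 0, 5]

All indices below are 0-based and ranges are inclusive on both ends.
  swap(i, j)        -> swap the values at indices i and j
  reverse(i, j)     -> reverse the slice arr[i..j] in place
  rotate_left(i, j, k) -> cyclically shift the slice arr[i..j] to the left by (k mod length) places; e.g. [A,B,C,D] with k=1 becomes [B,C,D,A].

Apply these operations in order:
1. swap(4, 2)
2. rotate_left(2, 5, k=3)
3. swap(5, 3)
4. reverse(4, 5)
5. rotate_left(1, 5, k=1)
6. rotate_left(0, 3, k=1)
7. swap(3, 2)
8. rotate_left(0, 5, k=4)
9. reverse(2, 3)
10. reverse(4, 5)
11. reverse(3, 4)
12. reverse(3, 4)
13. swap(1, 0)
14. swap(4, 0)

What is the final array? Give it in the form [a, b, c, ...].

After 1 (swap(4, 2)): [2, 1, 0, 4, 3, 5]
After 2 (rotate_left(2, 5, k=3)): [2, 1, 5, 0, 4, 3]
After 3 (swap(5, 3)): [2, 1, 5, 3, 4, 0]
After 4 (reverse(4, 5)): [2, 1, 5, 3, 0, 4]
After 5 (rotate_left(1, 5, k=1)): [2, 5, 3, 0, 4, 1]
After 6 (rotate_left(0, 3, k=1)): [5, 3, 0, 2, 4, 1]
After 7 (swap(3, 2)): [5, 3, 2, 0, 4, 1]
After 8 (rotate_left(0, 5, k=4)): [4, 1, 5, 3, 2, 0]
After 9 (reverse(2, 3)): [4, 1, 3, 5, 2, 0]
After 10 (reverse(4, 5)): [4, 1, 3, 5, 0, 2]
After 11 (reverse(3, 4)): [4, 1, 3, 0, 5, 2]
After 12 (reverse(3, 4)): [4, 1, 3, 5, 0, 2]
After 13 (swap(1, 0)): [1, 4, 3, 5, 0, 2]
After 14 (swap(4, 0)): [0, 4, 3, 5, 1, 2]

Answer: [0, 4, 3, 5, 1, 2]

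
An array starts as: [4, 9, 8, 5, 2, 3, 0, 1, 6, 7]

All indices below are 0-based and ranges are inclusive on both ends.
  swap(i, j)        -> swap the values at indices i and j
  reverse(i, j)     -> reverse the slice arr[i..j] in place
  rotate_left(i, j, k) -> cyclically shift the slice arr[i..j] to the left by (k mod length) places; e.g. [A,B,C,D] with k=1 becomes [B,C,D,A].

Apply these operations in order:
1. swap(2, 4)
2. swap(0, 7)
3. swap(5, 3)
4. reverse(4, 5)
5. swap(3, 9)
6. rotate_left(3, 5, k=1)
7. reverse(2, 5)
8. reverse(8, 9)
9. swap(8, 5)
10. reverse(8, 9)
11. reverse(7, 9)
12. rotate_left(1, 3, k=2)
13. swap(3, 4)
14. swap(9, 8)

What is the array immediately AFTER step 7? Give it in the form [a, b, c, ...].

Answer: [1, 9, 7, 8, 5, 2, 0, 4, 6, 3]

Derivation:
After 1 (swap(2, 4)): [4, 9, 2, 5, 8, 3, 0, 1, 6, 7]
After 2 (swap(0, 7)): [1, 9, 2, 5, 8, 3, 0, 4, 6, 7]
After 3 (swap(5, 3)): [1, 9, 2, 3, 8, 5, 0, 4, 6, 7]
After 4 (reverse(4, 5)): [1, 9, 2, 3, 5, 8, 0, 4, 6, 7]
After 5 (swap(3, 9)): [1, 9, 2, 7, 5, 8, 0, 4, 6, 3]
After 6 (rotate_left(3, 5, k=1)): [1, 9, 2, 5, 8, 7, 0, 4, 6, 3]
After 7 (reverse(2, 5)): [1, 9, 7, 8, 5, 2, 0, 4, 6, 3]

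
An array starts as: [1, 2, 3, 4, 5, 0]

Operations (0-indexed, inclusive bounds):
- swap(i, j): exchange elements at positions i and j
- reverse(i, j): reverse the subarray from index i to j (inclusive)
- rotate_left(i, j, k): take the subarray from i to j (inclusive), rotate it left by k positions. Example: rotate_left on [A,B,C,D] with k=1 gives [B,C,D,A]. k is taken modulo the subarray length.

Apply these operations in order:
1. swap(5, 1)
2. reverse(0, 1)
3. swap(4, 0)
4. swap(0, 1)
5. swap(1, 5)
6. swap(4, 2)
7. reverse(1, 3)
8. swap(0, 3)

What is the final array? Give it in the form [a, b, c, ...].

Answer: [2, 4, 0, 1, 3, 5]

Derivation:
After 1 (swap(5, 1)): [1, 0, 3, 4, 5, 2]
After 2 (reverse(0, 1)): [0, 1, 3, 4, 5, 2]
After 3 (swap(4, 0)): [5, 1, 3, 4, 0, 2]
After 4 (swap(0, 1)): [1, 5, 3, 4, 0, 2]
After 5 (swap(1, 5)): [1, 2, 3, 4, 0, 5]
After 6 (swap(4, 2)): [1, 2, 0, 4, 3, 5]
After 7 (reverse(1, 3)): [1, 4, 0, 2, 3, 5]
After 8 (swap(0, 3)): [2, 4, 0, 1, 3, 5]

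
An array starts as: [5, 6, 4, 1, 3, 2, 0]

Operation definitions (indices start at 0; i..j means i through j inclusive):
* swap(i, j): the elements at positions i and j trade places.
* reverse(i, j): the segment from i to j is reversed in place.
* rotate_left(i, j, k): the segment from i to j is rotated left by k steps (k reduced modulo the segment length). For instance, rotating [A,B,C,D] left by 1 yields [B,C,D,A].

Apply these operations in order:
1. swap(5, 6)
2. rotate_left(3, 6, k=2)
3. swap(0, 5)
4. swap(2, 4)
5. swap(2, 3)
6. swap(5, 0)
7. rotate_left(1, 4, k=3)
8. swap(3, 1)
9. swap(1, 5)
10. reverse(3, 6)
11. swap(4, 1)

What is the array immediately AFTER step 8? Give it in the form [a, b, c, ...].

After 1 (swap(5, 6)): [5, 6, 4, 1, 3, 0, 2]
After 2 (rotate_left(3, 6, k=2)): [5, 6, 4, 0, 2, 1, 3]
After 3 (swap(0, 5)): [1, 6, 4, 0, 2, 5, 3]
After 4 (swap(2, 4)): [1, 6, 2, 0, 4, 5, 3]
After 5 (swap(2, 3)): [1, 6, 0, 2, 4, 5, 3]
After 6 (swap(5, 0)): [5, 6, 0, 2, 4, 1, 3]
After 7 (rotate_left(1, 4, k=3)): [5, 4, 6, 0, 2, 1, 3]
After 8 (swap(3, 1)): [5, 0, 6, 4, 2, 1, 3]

Answer: [5, 0, 6, 4, 2, 1, 3]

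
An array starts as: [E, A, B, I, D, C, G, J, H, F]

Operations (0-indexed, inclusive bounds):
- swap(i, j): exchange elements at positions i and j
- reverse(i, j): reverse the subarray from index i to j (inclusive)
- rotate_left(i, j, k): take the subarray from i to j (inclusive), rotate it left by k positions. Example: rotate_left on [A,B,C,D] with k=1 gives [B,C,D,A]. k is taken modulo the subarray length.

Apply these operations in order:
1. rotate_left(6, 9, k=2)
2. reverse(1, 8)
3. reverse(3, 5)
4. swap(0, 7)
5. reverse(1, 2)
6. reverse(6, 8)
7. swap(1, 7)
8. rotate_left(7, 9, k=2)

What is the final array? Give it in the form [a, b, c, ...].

After 1 (rotate_left(6, 9, k=2)): [E, A, B, I, D, C, H, F, G, J]
After 2 (reverse(1, 8)): [E, G, F, H, C, D, I, B, A, J]
After 3 (reverse(3, 5)): [E, G, F, D, C, H, I, B, A, J]
After 4 (swap(0, 7)): [B, G, F, D, C, H, I, E, A, J]
After 5 (reverse(1, 2)): [B, F, G, D, C, H, I, E, A, J]
After 6 (reverse(6, 8)): [B, F, G, D, C, H, A, E, I, J]
After 7 (swap(1, 7)): [B, E, G, D, C, H, A, F, I, J]
After 8 (rotate_left(7, 9, k=2)): [B, E, G, D, C, H, A, J, F, I]

Answer: [B, E, G, D, C, H, A, J, F, I]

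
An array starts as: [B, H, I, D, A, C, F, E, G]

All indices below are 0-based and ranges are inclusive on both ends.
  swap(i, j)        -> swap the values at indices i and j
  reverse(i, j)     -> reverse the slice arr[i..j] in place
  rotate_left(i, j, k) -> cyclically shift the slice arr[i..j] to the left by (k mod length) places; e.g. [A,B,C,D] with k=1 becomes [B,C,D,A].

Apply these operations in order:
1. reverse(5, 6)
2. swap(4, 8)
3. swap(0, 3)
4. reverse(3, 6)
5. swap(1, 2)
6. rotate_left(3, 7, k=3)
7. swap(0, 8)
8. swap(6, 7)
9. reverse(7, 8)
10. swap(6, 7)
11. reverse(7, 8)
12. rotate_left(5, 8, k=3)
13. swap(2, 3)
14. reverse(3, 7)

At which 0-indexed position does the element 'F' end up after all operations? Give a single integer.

Answer: 8

Derivation:
After 1 (reverse(5, 6)): [B, H, I, D, A, F, C, E, G]
After 2 (swap(4, 8)): [B, H, I, D, G, F, C, E, A]
After 3 (swap(0, 3)): [D, H, I, B, G, F, C, E, A]
After 4 (reverse(3, 6)): [D, H, I, C, F, G, B, E, A]
After 5 (swap(1, 2)): [D, I, H, C, F, G, B, E, A]
After 6 (rotate_left(3, 7, k=3)): [D, I, H, B, E, C, F, G, A]
After 7 (swap(0, 8)): [A, I, H, B, E, C, F, G, D]
After 8 (swap(6, 7)): [A, I, H, B, E, C, G, F, D]
After 9 (reverse(7, 8)): [A, I, H, B, E, C, G, D, F]
After 10 (swap(6, 7)): [A, I, H, B, E, C, D, G, F]
After 11 (reverse(7, 8)): [A, I, H, B, E, C, D, F, G]
After 12 (rotate_left(5, 8, k=3)): [A, I, H, B, E, G, C, D, F]
After 13 (swap(2, 3)): [A, I, B, H, E, G, C, D, F]
After 14 (reverse(3, 7)): [A, I, B, D, C, G, E, H, F]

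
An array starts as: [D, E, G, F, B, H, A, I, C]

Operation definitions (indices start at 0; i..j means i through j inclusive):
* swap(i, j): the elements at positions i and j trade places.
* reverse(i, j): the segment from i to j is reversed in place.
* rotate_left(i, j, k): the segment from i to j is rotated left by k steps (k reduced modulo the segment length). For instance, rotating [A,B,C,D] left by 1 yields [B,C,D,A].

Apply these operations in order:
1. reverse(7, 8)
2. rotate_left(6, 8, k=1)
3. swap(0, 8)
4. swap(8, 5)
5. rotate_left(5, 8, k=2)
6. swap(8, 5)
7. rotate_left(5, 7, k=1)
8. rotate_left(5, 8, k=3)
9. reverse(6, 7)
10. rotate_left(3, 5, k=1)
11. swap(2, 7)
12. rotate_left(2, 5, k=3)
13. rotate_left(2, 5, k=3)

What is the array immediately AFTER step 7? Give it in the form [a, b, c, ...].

Answer: [A, E, G, F, B, H, D, C, I]

Derivation:
After 1 (reverse(7, 8)): [D, E, G, F, B, H, A, C, I]
After 2 (rotate_left(6, 8, k=1)): [D, E, G, F, B, H, C, I, A]
After 3 (swap(0, 8)): [A, E, G, F, B, H, C, I, D]
After 4 (swap(8, 5)): [A, E, G, F, B, D, C, I, H]
After 5 (rotate_left(5, 8, k=2)): [A, E, G, F, B, I, H, D, C]
After 6 (swap(8, 5)): [A, E, G, F, B, C, H, D, I]
After 7 (rotate_left(5, 7, k=1)): [A, E, G, F, B, H, D, C, I]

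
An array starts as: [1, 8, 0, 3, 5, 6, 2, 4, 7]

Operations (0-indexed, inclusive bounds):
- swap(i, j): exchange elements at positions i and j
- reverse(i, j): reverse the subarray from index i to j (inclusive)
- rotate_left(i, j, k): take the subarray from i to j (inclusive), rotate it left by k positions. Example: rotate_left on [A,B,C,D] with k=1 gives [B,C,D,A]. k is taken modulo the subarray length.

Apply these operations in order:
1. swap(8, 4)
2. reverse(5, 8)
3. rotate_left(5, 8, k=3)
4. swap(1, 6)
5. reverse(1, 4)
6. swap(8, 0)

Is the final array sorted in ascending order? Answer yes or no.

Answer: no

Derivation:
After 1 (swap(8, 4)): [1, 8, 0, 3, 7, 6, 2, 4, 5]
After 2 (reverse(5, 8)): [1, 8, 0, 3, 7, 5, 4, 2, 6]
After 3 (rotate_left(5, 8, k=3)): [1, 8, 0, 3, 7, 6, 5, 4, 2]
After 4 (swap(1, 6)): [1, 5, 0, 3, 7, 6, 8, 4, 2]
After 5 (reverse(1, 4)): [1, 7, 3, 0, 5, 6, 8, 4, 2]
After 6 (swap(8, 0)): [2, 7, 3, 0, 5, 6, 8, 4, 1]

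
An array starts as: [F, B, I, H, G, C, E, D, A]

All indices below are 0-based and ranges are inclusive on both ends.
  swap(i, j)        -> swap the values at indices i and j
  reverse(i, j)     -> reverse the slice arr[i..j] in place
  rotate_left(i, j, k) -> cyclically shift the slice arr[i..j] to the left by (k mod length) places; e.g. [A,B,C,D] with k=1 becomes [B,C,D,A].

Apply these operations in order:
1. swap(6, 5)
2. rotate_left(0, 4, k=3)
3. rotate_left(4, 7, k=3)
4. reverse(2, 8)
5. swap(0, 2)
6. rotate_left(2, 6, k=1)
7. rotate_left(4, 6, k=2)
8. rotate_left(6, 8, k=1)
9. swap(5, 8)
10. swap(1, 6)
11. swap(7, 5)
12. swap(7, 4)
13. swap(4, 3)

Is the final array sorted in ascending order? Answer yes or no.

After 1 (swap(6, 5)): [F, B, I, H, G, E, C, D, A]
After 2 (rotate_left(0, 4, k=3)): [H, G, F, B, I, E, C, D, A]
After 3 (rotate_left(4, 7, k=3)): [H, G, F, B, D, I, E, C, A]
After 4 (reverse(2, 8)): [H, G, A, C, E, I, D, B, F]
After 5 (swap(0, 2)): [A, G, H, C, E, I, D, B, F]
After 6 (rotate_left(2, 6, k=1)): [A, G, C, E, I, D, H, B, F]
After 7 (rotate_left(4, 6, k=2)): [A, G, C, E, H, I, D, B, F]
After 8 (rotate_left(6, 8, k=1)): [A, G, C, E, H, I, B, F, D]
After 9 (swap(5, 8)): [A, G, C, E, H, D, B, F, I]
After 10 (swap(1, 6)): [A, B, C, E, H, D, G, F, I]
After 11 (swap(7, 5)): [A, B, C, E, H, F, G, D, I]
After 12 (swap(7, 4)): [A, B, C, E, D, F, G, H, I]
After 13 (swap(4, 3)): [A, B, C, D, E, F, G, H, I]

Answer: yes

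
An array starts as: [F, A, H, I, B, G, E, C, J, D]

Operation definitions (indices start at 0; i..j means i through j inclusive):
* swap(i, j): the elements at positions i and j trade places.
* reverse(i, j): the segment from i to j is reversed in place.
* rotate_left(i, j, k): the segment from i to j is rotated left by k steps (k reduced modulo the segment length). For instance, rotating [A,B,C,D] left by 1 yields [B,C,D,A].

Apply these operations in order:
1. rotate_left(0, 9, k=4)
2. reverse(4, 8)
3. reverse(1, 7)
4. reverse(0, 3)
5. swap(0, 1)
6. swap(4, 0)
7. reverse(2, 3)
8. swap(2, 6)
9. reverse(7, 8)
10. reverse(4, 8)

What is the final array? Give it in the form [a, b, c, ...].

After 1 (rotate_left(0, 9, k=4)): [B, G, E, C, J, D, F, A, H, I]
After 2 (reverse(4, 8)): [B, G, E, C, H, A, F, D, J, I]
After 3 (reverse(1, 7)): [B, D, F, A, H, C, E, G, J, I]
After 4 (reverse(0, 3)): [A, F, D, B, H, C, E, G, J, I]
After 5 (swap(0, 1)): [F, A, D, B, H, C, E, G, J, I]
After 6 (swap(4, 0)): [H, A, D, B, F, C, E, G, J, I]
After 7 (reverse(2, 3)): [H, A, B, D, F, C, E, G, J, I]
After 8 (swap(2, 6)): [H, A, E, D, F, C, B, G, J, I]
After 9 (reverse(7, 8)): [H, A, E, D, F, C, B, J, G, I]
After 10 (reverse(4, 8)): [H, A, E, D, G, J, B, C, F, I]

Answer: [H, A, E, D, G, J, B, C, F, I]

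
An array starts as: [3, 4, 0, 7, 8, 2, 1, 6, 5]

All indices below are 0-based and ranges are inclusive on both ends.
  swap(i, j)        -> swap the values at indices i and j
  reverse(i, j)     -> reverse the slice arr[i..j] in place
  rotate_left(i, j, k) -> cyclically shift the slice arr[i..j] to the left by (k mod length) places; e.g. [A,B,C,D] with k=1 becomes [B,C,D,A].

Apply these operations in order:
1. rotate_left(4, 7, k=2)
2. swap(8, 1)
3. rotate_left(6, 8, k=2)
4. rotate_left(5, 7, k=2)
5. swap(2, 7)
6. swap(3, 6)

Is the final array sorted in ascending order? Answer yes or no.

Answer: no

Derivation:
After 1 (rotate_left(4, 7, k=2)): [3, 4, 0, 7, 1, 6, 8, 2, 5]
After 2 (swap(8, 1)): [3, 5, 0, 7, 1, 6, 8, 2, 4]
After 3 (rotate_left(6, 8, k=2)): [3, 5, 0, 7, 1, 6, 4, 8, 2]
After 4 (rotate_left(5, 7, k=2)): [3, 5, 0, 7, 1, 8, 6, 4, 2]
After 5 (swap(2, 7)): [3, 5, 4, 7, 1, 8, 6, 0, 2]
After 6 (swap(3, 6)): [3, 5, 4, 6, 1, 8, 7, 0, 2]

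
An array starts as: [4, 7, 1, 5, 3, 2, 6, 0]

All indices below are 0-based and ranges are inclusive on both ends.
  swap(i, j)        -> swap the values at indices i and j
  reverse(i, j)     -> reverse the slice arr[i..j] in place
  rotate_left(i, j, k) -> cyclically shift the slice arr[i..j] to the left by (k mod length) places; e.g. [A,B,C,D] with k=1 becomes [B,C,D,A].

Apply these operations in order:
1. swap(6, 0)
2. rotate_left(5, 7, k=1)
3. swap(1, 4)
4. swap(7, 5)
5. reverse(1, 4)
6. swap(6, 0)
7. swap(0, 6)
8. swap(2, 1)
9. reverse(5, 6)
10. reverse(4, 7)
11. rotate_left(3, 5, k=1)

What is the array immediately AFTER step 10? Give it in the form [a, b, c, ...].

Answer: [6, 5, 7, 1, 4, 2, 0, 3]

Derivation:
After 1 (swap(6, 0)): [6, 7, 1, 5, 3, 2, 4, 0]
After 2 (rotate_left(5, 7, k=1)): [6, 7, 1, 5, 3, 4, 0, 2]
After 3 (swap(1, 4)): [6, 3, 1, 5, 7, 4, 0, 2]
After 4 (swap(7, 5)): [6, 3, 1, 5, 7, 2, 0, 4]
After 5 (reverse(1, 4)): [6, 7, 5, 1, 3, 2, 0, 4]
After 6 (swap(6, 0)): [0, 7, 5, 1, 3, 2, 6, 4]
After 7 (swap(0, 6)): [6, 7, 5, 1, 3, 2, 0, 4]
After 8 (swap(2, 1)): [6, 5, 7, 1, 3, 2, 0, 4]
After 9 (reverse(5, 6)): [6, 5, 7, 1, 3, 0, 2, 4]
After 10 (reverse(4, 7)): [6, 5, 7, 1, 4, 2, 0, 3]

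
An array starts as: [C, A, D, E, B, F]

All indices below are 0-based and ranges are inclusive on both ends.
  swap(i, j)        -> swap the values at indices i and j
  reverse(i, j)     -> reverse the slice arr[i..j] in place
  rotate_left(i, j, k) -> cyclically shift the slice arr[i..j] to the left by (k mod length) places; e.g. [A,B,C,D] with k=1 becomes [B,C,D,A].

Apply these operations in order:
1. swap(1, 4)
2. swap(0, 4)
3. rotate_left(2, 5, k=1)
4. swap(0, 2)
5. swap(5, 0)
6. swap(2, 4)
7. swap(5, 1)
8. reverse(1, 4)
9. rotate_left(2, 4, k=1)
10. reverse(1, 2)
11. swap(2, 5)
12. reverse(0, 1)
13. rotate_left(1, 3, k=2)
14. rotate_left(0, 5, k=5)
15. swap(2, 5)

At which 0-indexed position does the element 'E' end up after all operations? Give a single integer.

Answer: 5

Derivation:
After 1 (swap(1, 4)): [C, B, D, E, A, F]
After 2 (swap(0, 4)): [A, B, D, E, C, F]
After 3 (rotate_left(2, 5, k=1)): [A, B, E, C, F, D]
After 4 (swap(0, 2)): [E, B, A, C, F, D]
After 5 (swap(5, 0)): [D, B, A, C, F, E]
After 6 (swap(2, 4)): [D, B, F, C, A, E]
After 7 (swap(5, 1)): [D, E, F, C, A, B]
After 8 (reverse(1, 4)): [D, A, C, F, E, B]
After 9 (rotate_left(2, 4, k=1)): [D, A, F, E, C, B]
After 10 (reverse(1, 2)): [D, F, A, E, C, B]
After 11 (swap(2, 5)): [D, F, B, E, C, A]
After 12 (reverse(0, 1)): [F, D, B, E, C, A]
After 13 (rotate_left(1, 3, k=2)): [F, E, D, B, C, A]
After 14 (rotate_left(0, 5, k=5)): [A, F, E, D, B, C]
After 15 (swap(2, 5)): [A, F, C, D, B, E]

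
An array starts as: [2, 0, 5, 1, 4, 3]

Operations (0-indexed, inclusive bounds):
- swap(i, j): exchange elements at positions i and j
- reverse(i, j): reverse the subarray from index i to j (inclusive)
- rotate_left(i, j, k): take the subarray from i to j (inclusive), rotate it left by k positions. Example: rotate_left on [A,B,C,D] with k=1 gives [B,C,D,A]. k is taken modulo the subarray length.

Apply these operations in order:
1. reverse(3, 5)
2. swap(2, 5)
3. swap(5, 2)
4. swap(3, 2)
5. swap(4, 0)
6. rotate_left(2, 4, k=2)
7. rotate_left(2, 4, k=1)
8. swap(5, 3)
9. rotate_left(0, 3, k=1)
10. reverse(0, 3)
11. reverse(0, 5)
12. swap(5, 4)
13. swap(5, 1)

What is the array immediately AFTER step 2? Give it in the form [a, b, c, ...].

Answer: [2, 0, 1, 3, 4, 5]

Derivation:
After 1 (reverse(3, 5)): [2, 0, 5, 3, 4, 1]
After 2 (swap(2, 5)): [2, 0, 1, 3, 4, 5]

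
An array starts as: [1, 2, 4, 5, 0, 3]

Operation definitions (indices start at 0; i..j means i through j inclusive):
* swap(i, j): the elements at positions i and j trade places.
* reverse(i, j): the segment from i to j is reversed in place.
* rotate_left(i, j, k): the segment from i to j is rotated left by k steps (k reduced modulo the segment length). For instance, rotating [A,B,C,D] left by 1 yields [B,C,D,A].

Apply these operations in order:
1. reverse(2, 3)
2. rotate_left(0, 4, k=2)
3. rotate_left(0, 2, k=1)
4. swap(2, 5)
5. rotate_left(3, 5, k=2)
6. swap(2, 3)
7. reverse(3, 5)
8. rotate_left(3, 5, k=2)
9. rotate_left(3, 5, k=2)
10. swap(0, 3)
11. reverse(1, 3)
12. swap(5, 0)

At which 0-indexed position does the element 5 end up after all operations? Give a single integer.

Answer: 2

Derivation:
After 1 (reverse(2, 3)): [1, 2, 5, 4, 0, 3]
After 2 (rotate_left(0, 4, k=2)): [5, 4, 0, 1, 2, 3]
After 3 (rotate_left(0, 2, k=1)): [4, 0, 5, 1, 2, 3]
After 4 (swap(2, 5)): [4, 0, 3, 1, 2, 5]
After 5 (rotate_left(3, 5, k=2)): [4, 0, 3, 5, 1, 2]
After 6 (swap(2, 3)): [4, 0, 5, 3, 1, 2]
After 7 (reverse(3, 5)): [4, 0, 5, 2, 1, 3]
After 8 (rotate_left(3, 5, k=2)): [4, 0, 5, 3, 2, 1]
After 9 (rotate_left(3, 5, k=2)): [4, 0, 5, 1, 3, 2]
After 10 (swap(0, 3)): [1, 0, 5, 4, 3, 2]
After 11 (reverse(1, 3)): [1, 4, 5, 0, 3, 2]
After 12 (swap(5, 0)): [2, 4, 5, 0, 3, 1]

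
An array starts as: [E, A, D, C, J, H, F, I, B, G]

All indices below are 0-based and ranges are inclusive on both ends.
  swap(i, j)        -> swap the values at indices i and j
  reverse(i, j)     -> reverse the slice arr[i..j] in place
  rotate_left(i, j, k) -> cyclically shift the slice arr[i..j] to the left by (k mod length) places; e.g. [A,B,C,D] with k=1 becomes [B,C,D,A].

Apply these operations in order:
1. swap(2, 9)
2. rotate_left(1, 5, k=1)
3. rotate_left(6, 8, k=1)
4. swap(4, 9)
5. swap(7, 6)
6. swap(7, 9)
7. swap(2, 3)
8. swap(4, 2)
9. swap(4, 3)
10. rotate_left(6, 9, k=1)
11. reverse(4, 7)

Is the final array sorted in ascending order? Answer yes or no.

Answer: no

Derivation:
After 1 (swap(2, 9)): [E, A, G, C, J, H, F, I, B, D]
After 2 (rotate_left(1, 5, k=1)): [E, G, C, J, H, A, F, I, B, D]
After 3 (rotate_left(6, 8, k=1)): [E, G, C, J, H, A, I, B, F, D]
After 4 (swap(4, 9)): [E, G, C, J, D, A, I, B, F, H]
After 5 (swap(7, 6)): [E, G, C, J, D, A, B, I, F, H]
After 6 (swap(7, 9)): [E, G, C, J, D, A, B, H, F, I]
After 7 (swap(2, 3)): [E, G, J, C, D, A, B, H, F, I]
After 8 (swap(4, 2)): [E, G, D, C, J, A, B, H, F, I]
After 9 (swap(4, 3)): [E, G, D, J, C, A, B, H, F, I]
After 10 (rotate_left(6, 9, k=1)): [E, G, D, J, C, A, H, F, I, B]
After 11 (reverse(4, 7)): [E, G, D, J, F, H, A, C, I, B]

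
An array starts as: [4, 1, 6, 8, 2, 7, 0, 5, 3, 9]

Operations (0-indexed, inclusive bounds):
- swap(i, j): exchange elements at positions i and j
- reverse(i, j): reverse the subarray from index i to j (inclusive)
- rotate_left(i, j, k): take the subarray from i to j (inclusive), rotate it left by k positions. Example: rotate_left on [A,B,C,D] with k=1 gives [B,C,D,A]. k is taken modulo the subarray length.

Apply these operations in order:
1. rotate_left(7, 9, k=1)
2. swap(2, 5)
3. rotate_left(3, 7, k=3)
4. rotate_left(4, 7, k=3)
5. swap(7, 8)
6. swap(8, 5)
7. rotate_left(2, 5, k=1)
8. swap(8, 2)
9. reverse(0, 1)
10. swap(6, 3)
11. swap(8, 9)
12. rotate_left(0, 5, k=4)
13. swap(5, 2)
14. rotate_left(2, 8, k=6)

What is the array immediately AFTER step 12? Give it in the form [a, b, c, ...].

Answer: [2, 7, 1, 4, 3, 8, 6, 9, 5, 0]

Derivation:
After 1 (rotate_left(7, 9, k=1)): [4, 1, 6, 8, 2, 7, 0, 3, 9, 5]
After 2 (swap(2, 5)): [4, 1, 7, 8, 2, 6, 0, 3, 9, 5]
After 3 (rotate_left(3, 7, k=3)): [4, 1, 7, 0, 3, 8, 2, 6, 9, 5]
After 4 (rotate_left(4, 7, k=3)): [4, 1, 7, 0, 6, 3, 8, 2, 9, 5]
After 5 (swap(7, 8)): [4, 1, 7, 0, 6, 3, 8, 9, 2, 5]
After 6 (swap(8, 5)): [4, 1, 7, 0, 6, 2, 8, 9, 3, 5]
After 7 (rotate_left(2, 5, k=1)): [4, 1, 0, 6, 2, 7, 8, 9, 3, 5]
After 8 (swap(8, 2)): [4, 1, 3, 6, 2, 7, 8, 9, 0, 5]
After 9 (reverse(0, 1)): [1, 4, 3, 6, 2, 7, 8, 9, 0, 5]
After 10 (swap(6, 3)): [1, 4, 3, 8, 2, 7, 6, 9, 0, 5]
After 11 (swap(8, 9)): [1, 4, 3, 8, 2, 7, 6, 9, 5, 0]
After 12 (rotate_left(0, 5, k=4)): [2, 7, 1, 4, 3, 8, 6, 9, 5, 0]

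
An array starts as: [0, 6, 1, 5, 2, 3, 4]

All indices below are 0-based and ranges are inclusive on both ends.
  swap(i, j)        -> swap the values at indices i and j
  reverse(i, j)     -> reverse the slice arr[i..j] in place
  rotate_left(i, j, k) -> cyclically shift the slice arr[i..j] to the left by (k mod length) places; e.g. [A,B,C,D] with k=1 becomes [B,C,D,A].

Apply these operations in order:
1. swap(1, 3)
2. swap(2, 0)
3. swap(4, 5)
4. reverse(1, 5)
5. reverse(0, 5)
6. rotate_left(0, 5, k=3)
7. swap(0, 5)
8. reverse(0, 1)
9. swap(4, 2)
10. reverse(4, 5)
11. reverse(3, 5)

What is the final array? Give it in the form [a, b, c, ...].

After 1 (swap(1, 3)): [0, 5, 1, 6, 2, 3, 4]
After 2 (swap(2, 0)): [1, 5, 0, 6, 2, 3, 4]
After 3 (swap(4, 5)): [1, 5, 0, 6, 3, 2, 4]
After 4 (reverse(1, 5)): [1, 2, 3, 6, 0, 5, 4]
After 5 (reverse(0, 5)): [5, 0, 6, 3, 2, 1, 4]
After 6 (rotate_left(0, 5, k=3)): [3, 2, 1, 5, 0, 6, 4]
After 7 (swap(0, 5)): [6, 2, 1, 5, 0, 3, 4]
After 8 (reverse(0, 1)): [2, 6, 1, 5, 0, 3, 4]
After 9 (swap(4, 2)): [2, 6, 0, 5, 1, 3, 4]
After 10 (reverse(4, 5)): [2, 6, 0, 5, 3, 1, 4]
After 11 (reverse(3, 5)): [2, 6, 0, 1, 3, 5, 4]

Answer: [2, 6, 0, 1, 3, 5, 4]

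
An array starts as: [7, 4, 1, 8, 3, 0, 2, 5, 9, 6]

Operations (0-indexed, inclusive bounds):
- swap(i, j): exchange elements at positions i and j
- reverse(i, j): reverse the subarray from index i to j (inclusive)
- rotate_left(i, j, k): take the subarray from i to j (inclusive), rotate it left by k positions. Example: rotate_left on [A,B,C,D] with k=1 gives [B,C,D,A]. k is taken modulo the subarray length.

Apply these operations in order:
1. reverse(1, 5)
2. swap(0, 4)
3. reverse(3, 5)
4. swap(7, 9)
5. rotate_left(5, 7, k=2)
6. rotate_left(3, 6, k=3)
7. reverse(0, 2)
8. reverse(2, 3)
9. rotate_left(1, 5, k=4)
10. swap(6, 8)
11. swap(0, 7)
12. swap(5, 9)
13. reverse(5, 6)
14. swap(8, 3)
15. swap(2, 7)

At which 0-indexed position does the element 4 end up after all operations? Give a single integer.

Answer: 9

Derivation:
After 1 (reverse(1, 5)): [7, 0, 3, 8, 1, 4, 2, 5, 9, 6]
After 2 (swap(0, 4)): [1, 0, 3, 8, 7, 4, 2, 5, 9, 6]
After 3 (reverse(3, 5)): [1, 0, 3, 4, 7, 8, 2, 5, 9, 6]
After 4 (swap(7, 9)): [1, 0, 3, 4, 7, 8, 2, 6, 9, 5]
After 5 (rotate_left(5, 7, k=2)): [1, 0, 3, 4, 7, 6, 8, 2, 9, 5]
After 6 (rotate_left(3, 6, k=3)): [1, 0, 3, 8, 4, 7, 6, 2, 9, 5]
After 7 (reverse(0, 2)): [3, 0, 1, 8, 4, 7, 6, 2, 9, 5]
After 8 (reverse(2, 3)): [3, 0, 8, 1, 4, 7, 6, 2, 9, 5]
After 9 (rotate_left(1, 5, k=4)): [3, 7, 0, 8, 1, 4, 6, 2, 9, 5]
After 10 (swap(6, 8)): [3, 7, 0, 8, 1, 4, 9, 2, 6, 5]
After 11 (swap(0, 7)): [2, 7, 0, 8, 1, 4, 9, 3, 6, 5]
After 12 (swap(5, 9)): [2, 7, 0, 8, 1, 5, 9, 3, 6, 4]
After 13 (reverse(5, 6)): [2, 7, 0, 8, 1, 9, 5, 3, 6, 4]
After 14 (swap(8, 3)): [2, 7, 0, 6, 1, 9, 5, 3, 8, 4]
After 15 (swap(2, 7)): [2, 7, 3, 6, 1, 9, 5, 0, 8, 4]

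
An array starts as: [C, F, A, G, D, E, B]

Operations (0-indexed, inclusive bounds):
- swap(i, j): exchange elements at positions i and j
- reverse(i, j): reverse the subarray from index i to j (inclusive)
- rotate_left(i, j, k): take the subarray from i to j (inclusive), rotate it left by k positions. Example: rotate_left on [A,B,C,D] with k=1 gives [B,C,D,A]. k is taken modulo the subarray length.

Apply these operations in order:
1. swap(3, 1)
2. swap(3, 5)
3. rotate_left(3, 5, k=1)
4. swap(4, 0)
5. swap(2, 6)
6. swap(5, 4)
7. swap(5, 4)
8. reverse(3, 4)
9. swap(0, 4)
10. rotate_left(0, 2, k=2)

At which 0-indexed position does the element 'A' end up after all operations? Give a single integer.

After 1 (swap(3, 1)): [C, G, A, F, D, E, B]
After 2 (swap(3, 5)): [C, G, A, E, D, F, B]
After 3 (rotate_left(3, 5, k=1)): [C, G, A, D, F, E, B]
After 4 (swap(4, 0)): [F, G, A, D, C, E, B]
After 5 (swap(2, 6)): [F, G, B, D, C, E, A]
After 6 (swap(5, 4)): [F, G, B, D, E, C, A]
After 7 (swap(5, 4)): [F, G, B, D, C, E, A]
After 8 (reverse(3, 4)): [F, G, B, C, D, E, A]
After 9 (swap(0, 4)): [D, G, B, C, F, E, A]
After 10 (rotate_left(0, 2, k=2)): [B, D, G, C, F, E, A]

Answer: 6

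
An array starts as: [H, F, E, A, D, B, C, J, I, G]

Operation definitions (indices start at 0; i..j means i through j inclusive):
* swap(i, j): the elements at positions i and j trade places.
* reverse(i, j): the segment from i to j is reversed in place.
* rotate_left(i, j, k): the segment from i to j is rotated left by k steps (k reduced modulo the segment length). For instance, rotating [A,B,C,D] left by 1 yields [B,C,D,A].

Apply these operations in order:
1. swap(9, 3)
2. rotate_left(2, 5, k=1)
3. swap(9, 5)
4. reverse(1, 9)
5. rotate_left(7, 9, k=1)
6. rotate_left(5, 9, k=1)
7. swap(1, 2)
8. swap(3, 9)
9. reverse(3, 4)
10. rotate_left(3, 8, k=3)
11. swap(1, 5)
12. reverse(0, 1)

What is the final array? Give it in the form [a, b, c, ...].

Answer: [D, H, E, G, F, I, C, A, B, J]

Derivation:
After 1 (swap(9, 3)): [H, F, E, G, D, B, C, J, I, A]
After 2 (rotate_left(2, 5, k=1)): [H, F, G, D, B, E, C, J, I, A]
After 3 (swap(9, 5)): [H, F, G, D, B, A, C, J, I, E]
After 4 (reverse(1, 9)): [H, E, I, J, C, A, B, D, G, F]
After 5 (rotate_left(7, 9, k=1)): [H, E, I, J, C, A, B, G, F, D]
After 6 (rotate_left(5, 9, k=1)): [H, E, I, J, C, B, G, F, D, A]
After 7 (swap(1, 2)): [H, I, E, J, C, B, G, F, D, A]
After 8 (swap(3, 9)): [H, I, E, A, C, B, G, F, D, J]
After 9 (reverse(3, 4)): [H, I, E, C, A, B, G, F, D, J]
After 10 (rotate_left(3, 8, k=3)): [H, I, E, G, F, D, C, A, B, J]
After 11 (swap(1, 5)): [H, D, E, G, F, I, C, A, B, J]
After 12 (reverse(0, 1)): [D, H, E, G, F, I, C, A, B, J]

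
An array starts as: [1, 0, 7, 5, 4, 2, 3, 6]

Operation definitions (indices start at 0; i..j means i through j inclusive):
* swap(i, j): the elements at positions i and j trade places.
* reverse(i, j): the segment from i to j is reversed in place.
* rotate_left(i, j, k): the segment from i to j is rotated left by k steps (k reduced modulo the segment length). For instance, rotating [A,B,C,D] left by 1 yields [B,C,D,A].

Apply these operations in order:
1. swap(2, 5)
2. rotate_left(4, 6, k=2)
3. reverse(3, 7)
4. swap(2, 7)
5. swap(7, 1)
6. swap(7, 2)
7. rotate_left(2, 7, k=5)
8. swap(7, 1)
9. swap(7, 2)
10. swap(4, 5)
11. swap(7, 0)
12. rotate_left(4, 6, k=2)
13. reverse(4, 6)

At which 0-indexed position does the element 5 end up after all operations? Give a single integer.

After 1 (swap(2, 5)): [1, 0, 2, 5, 4, 7, 3, 6]
After 2 (rotate_left(4, 6, k=2)): [1, 0, 2, 5, 3, 4, 7, 6]
After 3 (reverse(3, 7)): [1, 0, 2, 6, 7, 4, 3, 5]
After 4 (swap(2, 7)): [1, 0, 5, 6, 7, 4, 3, 2]
After 5 (swap(7, 1)): [1, 2, 5, 6, 7, 4, 3, 0]
After 6 (swap(7, 2)): [1, 2, 0, 6, 7, 4, 3, 5]
After 7 (rotate_left(2, 7, k=5)): [1, 2, 5, 0, 6, 7, 4, 3]
After 8 (swap(7, 1)): [1, 3, 5, 0, 6, 7, 4, 2]
After 9 (swap(7, 2)): [1, 3, 2, 0, 6, 7, 4, 5]
After 10 (swap(4, 5)): [1, 3, 2, 0, 7, 6, 4, 5]
After 11 (swap(7, 0)): [5, 3, 2, 0, 7, 6, 4, 1]
After 12 (rotate_left(4, 6, k=2)): [5, 3, 2, 0, 4, 7, 6, 1]
After 13 (reverse(4, 6)): [5, 3, 2, 0, 6, 7, 4, 1]

Answer: 0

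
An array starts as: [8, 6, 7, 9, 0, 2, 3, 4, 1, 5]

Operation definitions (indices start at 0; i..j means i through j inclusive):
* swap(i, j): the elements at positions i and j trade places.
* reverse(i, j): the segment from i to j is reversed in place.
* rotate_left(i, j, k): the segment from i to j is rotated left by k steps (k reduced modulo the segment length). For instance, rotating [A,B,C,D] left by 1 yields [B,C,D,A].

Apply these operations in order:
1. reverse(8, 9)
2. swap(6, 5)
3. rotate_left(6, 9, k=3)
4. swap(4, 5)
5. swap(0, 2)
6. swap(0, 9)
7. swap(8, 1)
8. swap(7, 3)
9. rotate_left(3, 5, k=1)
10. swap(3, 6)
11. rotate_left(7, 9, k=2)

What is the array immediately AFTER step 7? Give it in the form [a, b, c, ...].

Answer: [5, 4, 8, 9, 3, 0, 1, 2, 6, 7]

Derivation:
After 1 (reverse(8, 9)): [8, 6, 7, 9, 0, 2, 3, 4, 5, 1]
After 2 (swap(6, 5)): [8, 6, 7, 9, 0, 3, 2, 4, 5, 1]
After 3 (rotate_left(6, 9, k=3)): [8, 6, 7, 9, 0, 3, 1, 2, 4, 5]
After 4 (swap(4, 5)): [8, 6, 7, 9, 3, 0, 1, 2, 4, 5]
After 5 (swap(0, 2)): [7, 6, 8, 9, 3, 0, 1, 2, 4, 5]
After 6 (swap(0, 9)): [5, 6, 8, 9, 3, 0, 1, 2, 4, 7]
After 7 (swap(8, 1)): [5, 4, 8, 9, 3, 0, 1, 2, 6, 7]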